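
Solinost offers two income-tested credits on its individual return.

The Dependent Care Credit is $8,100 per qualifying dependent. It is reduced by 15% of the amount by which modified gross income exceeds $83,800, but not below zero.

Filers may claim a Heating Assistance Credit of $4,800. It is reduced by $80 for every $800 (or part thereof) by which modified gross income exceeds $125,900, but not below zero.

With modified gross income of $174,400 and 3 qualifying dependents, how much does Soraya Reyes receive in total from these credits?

$10,710

Dependent Care Credit: base = 3 × $8,100 = $24,300. 15% of the $90,600 excess over $83,800 is $13,590; credit = $24,300 − $13,590 = $10,710.
Heating Assistance Credit: income exceeds $125,900 by $48,500 → 61 increments × $80 = $4,880 ≥ base, so the credit is $0.
Total: $10,710 + $0 = $10,710.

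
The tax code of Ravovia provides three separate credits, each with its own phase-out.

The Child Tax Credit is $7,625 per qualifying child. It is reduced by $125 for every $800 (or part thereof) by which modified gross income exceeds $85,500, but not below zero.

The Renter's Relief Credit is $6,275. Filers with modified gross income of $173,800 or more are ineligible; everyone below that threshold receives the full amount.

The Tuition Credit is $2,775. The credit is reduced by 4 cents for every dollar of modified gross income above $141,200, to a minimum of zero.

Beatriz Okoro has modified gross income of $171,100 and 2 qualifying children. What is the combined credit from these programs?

$9,729

Child Tax Credit: base = 2 × $7,625 = $15,250. income exceeds $85,500 by $85,600, which is 107 full-or-partial $800 increments; reduction = 107 × $125 = $13,375, leaving $1,875.
Renter's Relief Credit: $171,100 is below the $173,800 cutoff, so the full $6,275 applies.
Tuition Credit: 4% of the $29,900 excess over $141,200 is $1,196; credit = $2,775 − $1,196 = $1,579.
Total: $1,875 + $6,275 + $1,579 = $9,729.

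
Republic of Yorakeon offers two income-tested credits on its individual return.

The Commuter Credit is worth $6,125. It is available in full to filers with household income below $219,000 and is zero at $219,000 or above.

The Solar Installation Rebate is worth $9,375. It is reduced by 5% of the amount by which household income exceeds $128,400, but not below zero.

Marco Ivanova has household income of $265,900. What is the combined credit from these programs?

$2,500

Commuter Credit: $265,900 meets or exceeds the $219,000 cutoff, so the credit is $0.
Solar Installation Rebate: 5% of the $137,500 excess over $128,400 is $6,875; credit = $9,375 − $6,875 = $2,500.
Total: $0 + $2,500 = $2,500.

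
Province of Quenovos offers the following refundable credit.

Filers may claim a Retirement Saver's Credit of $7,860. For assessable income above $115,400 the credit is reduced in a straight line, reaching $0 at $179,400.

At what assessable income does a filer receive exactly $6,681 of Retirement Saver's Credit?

$125,000

$6,681 is 6,681/7,860 of the full $7,860, so 1,179/7,860 of the $64,000 range has been used: income = $115,400 + $64,000 × 1,179/7,860 = $125,000.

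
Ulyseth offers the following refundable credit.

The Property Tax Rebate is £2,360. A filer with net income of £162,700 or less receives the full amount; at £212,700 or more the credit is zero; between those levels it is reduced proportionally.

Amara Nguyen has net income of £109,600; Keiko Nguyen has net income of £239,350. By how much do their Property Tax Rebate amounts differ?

Amara (£109,600): Property Tax Rebate: £109,600 is at or below the £162,700 threshold, so the full £2,360 applies.
Keiko (£239,350): Property Tax Rebate: £239,350 is at or above £212,700, so the credit is £0.
Difference: |£2,360 − £0| = £2,360.

£2,360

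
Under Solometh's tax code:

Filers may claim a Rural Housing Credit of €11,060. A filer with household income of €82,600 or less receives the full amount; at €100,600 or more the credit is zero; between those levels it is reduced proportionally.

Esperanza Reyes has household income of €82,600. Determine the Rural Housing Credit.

€11,060

Rural Housing Credit: €82,600 is at or below the €82,600 threshold, so the full €11,060 applies.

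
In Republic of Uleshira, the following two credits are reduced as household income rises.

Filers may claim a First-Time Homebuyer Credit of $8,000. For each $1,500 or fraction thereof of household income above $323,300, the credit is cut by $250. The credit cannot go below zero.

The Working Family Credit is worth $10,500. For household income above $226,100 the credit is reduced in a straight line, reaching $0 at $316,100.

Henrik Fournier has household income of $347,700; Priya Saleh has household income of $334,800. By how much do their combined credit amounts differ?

Henrik ($347,700): First-Time Homebuyer Credit: income exceeds $323,300 by $24,400, which is 17 full-or-partial $1,500 increments; reduction = 17 × $250 = $4,250, leaving $3,750. Working Family Credit: $347,700 is at or above $316,100, so the credit is $0. total $3,750 + $0 = $3,750
Priya ($334,800): First-Time Homebuyer Credit: income exceeds $323,300 by $11,500, which is 8 full-or-partial $1,500 increments; reduction = 8 × $250 = $2,000, leaving $6,000. Working Family Credit: $334,800 is at or above $316,100, so the credit is $0. total $6,000 + $0 = $6,000
Difference: |$3,750 − $6,000| = $2,250.

$2,250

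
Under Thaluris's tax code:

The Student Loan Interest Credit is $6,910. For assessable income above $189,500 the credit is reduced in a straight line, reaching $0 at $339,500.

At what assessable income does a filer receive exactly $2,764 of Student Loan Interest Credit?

$2,764 is 2,764/6,910 of the full $6,910, so 4,146/6,910 of the $150,000 range has been used: income = $189,500 + $150,000 × 4,146/6,910 = $279,500.

$279,500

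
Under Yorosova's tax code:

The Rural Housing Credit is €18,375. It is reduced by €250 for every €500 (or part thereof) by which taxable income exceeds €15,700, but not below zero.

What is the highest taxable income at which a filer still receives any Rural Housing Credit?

After 73 increments the reduction is 73 × €250 = €18,250, leaving €125; one more increment wipes it out. Increment 73 ends at excess 73 × €500 = €36,500, so the highest qualifying income is €15,700 + €36,500 = €52,200.

€52,200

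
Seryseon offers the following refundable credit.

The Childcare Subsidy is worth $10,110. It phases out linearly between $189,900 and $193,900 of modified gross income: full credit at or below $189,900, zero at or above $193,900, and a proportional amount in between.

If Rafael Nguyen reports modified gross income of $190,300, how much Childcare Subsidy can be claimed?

Childcare Subsidy: $190,300 is $400 into a $4,000 phase-out range, leaving 3,600/4,000 of the credit: $10,110 × 3,600/4,000 = $9,099.

$9,099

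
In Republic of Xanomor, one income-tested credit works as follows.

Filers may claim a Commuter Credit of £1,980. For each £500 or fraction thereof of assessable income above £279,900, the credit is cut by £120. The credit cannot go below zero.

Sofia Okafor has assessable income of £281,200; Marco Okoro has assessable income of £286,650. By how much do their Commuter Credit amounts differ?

£1,320

Sofia (£281,200): Commuter Credit: income exceeds £279,900 by £1,300, which is 3 full-or-partial £500 increments; reduction = 3 × £120 = £360, leaving £1,620.
Marco (£286,650): Commuter Credit: income exceeds £279,900 by £6,750, which is 14 full-or-partial £500 increments; reduction = 14 × £120 = £1,680, leaving £300.
Difference: |£1,620 − £300| = £1,320.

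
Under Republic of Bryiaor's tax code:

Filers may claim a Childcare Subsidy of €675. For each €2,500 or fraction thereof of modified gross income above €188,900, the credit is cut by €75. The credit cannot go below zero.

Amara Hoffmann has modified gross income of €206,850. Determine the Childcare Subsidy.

€75

Childcare Subsidy: income exceeds €188,900 by €17,950, which is 8 full-or-partial €2,500 increments; reduction = 8 × €75 = €600, leaving €75.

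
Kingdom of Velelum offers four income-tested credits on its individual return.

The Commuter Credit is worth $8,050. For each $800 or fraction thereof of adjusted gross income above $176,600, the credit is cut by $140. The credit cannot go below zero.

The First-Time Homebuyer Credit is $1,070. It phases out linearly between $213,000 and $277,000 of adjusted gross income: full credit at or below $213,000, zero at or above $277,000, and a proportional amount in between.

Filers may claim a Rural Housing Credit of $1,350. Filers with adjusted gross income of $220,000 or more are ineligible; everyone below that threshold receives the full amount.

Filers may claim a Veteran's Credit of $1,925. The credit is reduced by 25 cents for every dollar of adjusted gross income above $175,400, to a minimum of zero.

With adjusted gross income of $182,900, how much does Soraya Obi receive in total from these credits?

Commuter Credit: income exceeds $176,600 by $6,300, which is 8 full-or-partial $800 increments; reduction = 8 × $140 = $1,120, leaving $6,930.
First-Time Homebuyer Credit: $182,900 is at or below the $213,000 threshold, so the full $1,070 applies.
Rural Housing Credit: $182,900 is below the $220,000 cutoff, so the full $1,350 applies.
Veteran's Credit: 25% of the $7,500 excess over $175,400 is $1,875; credit = $1,925 − $1,875 = $50.
Total: $6,930 + $1,070 + $1,350 + $50 = $9,400.

$9,400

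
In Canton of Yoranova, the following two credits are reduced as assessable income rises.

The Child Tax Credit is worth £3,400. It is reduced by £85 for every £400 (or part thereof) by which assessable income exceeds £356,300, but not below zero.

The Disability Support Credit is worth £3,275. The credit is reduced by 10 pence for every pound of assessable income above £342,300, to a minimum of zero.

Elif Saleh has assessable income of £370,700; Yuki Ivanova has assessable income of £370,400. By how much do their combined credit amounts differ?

Elif (£370,700): Child Tax Credit: income exceeds £356,300 by £14,400, which is 36 full-or-partial £400 increments; reduction = 36 × £85 = £3,060, leaving £340. Disability Support Credit: 10% of the £28,400 excess over £342,300 is £2,840; credit = £3,275 − £2,840 = £435. total £340 + £435 = £775
Yuki (£370,400): Child Tax Credit: income exceeds £356,300 by £14,100, which is 36 full-or-partial £400 increments; reduction = 36 × £85 = £3,060, leaving £340. Disability Support Credit: 10% of the £28,100 excess over £342,300 is £2,810; credit = £3,275 − £2,810 = £465. total £340 + £465 = £805
Difference: |£775 − £805| = £30.

£30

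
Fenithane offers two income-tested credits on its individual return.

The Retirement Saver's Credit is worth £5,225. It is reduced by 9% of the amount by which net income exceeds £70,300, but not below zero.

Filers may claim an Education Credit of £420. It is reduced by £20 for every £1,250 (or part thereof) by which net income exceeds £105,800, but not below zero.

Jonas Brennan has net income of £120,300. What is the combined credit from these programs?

Retirement Saver's Credit: 9% of the £50,000 excess over £70,300 is £4,500; credit = £5,225 − £4,500 = £725.
Education Credit: income exceeds £105,800 by £14,500, which is 12 full-or-partial £1,250 increments; reduction = 12 × £20 = £240, leaving £180.
Total: £725 + £180 = £905.

£905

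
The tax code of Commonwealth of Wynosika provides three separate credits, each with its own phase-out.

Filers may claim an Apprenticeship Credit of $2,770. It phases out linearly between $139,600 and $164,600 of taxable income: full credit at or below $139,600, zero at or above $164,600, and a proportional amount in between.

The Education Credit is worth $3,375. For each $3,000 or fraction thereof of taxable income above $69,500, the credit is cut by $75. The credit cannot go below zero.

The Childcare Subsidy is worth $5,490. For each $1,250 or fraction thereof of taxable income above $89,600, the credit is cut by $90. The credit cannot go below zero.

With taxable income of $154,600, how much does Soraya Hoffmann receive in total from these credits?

$3,118

Apprenticeship Credit: $154,600 is $15,000 into a $25,000 phase-out range, leaving 10,000/25,000 of the credit: $2,770 × 10,000/25,000 = $1,108.
Education Credit: income exceeds $69,500 by $85,100, which is 29 full-or-partial $3,000 increments; reduction = 29 × $75 = $2,175, leaving $1,200.
Childcare Subsidy: income exceeds $89,600 by $65,000, which is 52 full-or-partial $1,250 increments; reduction = 52 × $90 = $4,680, leaving $810.
Total: $1,108 + $1,200 + $810 = $3,118.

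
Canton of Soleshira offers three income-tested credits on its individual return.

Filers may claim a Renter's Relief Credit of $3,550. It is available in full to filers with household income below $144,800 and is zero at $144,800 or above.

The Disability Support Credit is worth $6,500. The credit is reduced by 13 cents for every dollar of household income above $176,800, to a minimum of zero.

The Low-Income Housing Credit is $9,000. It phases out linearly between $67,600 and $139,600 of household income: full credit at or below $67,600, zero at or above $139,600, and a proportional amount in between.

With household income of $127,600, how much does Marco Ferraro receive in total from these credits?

Renter's Relief Credit: $127,600 is below the $144,800 cutoff, so the full $3,550 applies.
Disability Support Credit: $127,600 is at or below the $176,800 threshold, so the full $6,500 applies.
Low-Income Housing Credit: $127,600 is $60,000 into a $72,000 phase-out range, leaving 12,000/72,000 of the credit: $9,000 × 12,000/72,000 = $1,500.
Total: $3,550 + $6,500 + $1,500 = $11,550.

$11,550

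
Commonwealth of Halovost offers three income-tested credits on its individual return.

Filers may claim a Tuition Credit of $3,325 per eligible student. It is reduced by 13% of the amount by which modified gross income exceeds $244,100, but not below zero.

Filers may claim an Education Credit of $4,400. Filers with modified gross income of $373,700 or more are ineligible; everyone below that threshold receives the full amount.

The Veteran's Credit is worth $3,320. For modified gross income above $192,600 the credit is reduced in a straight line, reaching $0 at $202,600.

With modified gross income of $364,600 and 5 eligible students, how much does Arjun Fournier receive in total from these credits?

Tuition Credit: base = 5 × $3,325 = $16,625. 13% of the $120,500 excess over $244,100 is $15,665; credit = $16,625 − $15,665 = $960.
Education Credit: $364,600 is below the $373,700 cutoff, so the full $4,400 applies.
Veteran's Credit: $364,600 is at or above $202,600, so the credit is $0.
Total: $960 + $4,400 + $0 = $5,360.

$5,360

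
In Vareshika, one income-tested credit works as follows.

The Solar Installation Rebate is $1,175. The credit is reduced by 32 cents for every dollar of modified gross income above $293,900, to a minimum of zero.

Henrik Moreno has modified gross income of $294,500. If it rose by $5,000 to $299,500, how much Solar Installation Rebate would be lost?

$983

At $294,500 — 32% of the $600 excess over $293,900 is $192; credit = $1,175 − $192 = $983.
At $299,500 — 32% of the $5,600 excess over $293,900 is $1,792 ≥ base, so the credit is $0.
Lost: $983 − $0 = $983.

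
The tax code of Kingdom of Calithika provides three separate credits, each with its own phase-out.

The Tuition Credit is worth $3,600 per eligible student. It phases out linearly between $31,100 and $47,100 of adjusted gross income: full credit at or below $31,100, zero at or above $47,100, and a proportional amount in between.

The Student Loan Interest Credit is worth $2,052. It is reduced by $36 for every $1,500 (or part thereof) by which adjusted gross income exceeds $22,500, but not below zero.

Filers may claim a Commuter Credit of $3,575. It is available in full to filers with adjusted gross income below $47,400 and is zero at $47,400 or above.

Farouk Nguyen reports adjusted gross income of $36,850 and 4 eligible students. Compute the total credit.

Tuition Credit: base = 4 × $3,600 = $14,400. $36,850 is $5,750 into a $16,000 phase-out range, leaving 10,250/16,000 of the credit: $14,400 × 10,250/16,000 = $9,225.
Student Loan Interest Credit: income exceeds $22,500 by $14,350, which is 10 full-or-partial $1,500 increments; reduction = 10 × $36 = $360, leaving $1,692.
Commuter Credit: $36,850 is below the $47,400 cutoff, so the full $3,575 applies.
Total: $9,225 + $1,692 + $3,575 = $14,492.

$14,492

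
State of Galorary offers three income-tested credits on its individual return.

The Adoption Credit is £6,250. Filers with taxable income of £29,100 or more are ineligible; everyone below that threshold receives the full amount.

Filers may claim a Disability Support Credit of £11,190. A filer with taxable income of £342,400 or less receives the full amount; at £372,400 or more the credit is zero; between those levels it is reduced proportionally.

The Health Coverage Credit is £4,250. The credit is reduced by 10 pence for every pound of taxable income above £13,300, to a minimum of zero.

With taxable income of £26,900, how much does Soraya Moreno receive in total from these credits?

£20,330

Adoption Credit: £26,900 is below the £29,100 cutoff, so the full £6,250 applies.
Disability Support Credit: £26,900 is at or below the £342,400 threshold, so the full £11,190 applies.
Health Coverage Credit: 10% of the £13,600 excess over £13,300 is £1,360; credit = £4,250 − £1,360 = £2,890.
Total: £6,250 + £11,190 + £2,890 = £20,330.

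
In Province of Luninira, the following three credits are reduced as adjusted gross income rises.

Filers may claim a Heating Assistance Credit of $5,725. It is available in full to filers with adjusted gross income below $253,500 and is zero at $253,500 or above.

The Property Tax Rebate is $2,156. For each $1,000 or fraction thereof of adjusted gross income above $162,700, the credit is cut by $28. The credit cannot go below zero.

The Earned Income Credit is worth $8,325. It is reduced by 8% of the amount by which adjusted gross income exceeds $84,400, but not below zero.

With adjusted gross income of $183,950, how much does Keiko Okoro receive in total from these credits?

$7,626

Heating Assistance Credit: $183,950 is below the $253,500 cutoff, so the full $5,725 applies.
Property Tax Rebate: income exceeds $162,700 by $21,250, which is 22 full-or-partial $1,000 increments; reduction = 22 × $28 = $616, leaving $1,540.
Earned Income Credit: 8% of the $99,550 excess over $84,400 is $7,964; credit = $8,325 − $7,964 = $361.
Total: $5,725 + $1,540 + $361 = $7,626.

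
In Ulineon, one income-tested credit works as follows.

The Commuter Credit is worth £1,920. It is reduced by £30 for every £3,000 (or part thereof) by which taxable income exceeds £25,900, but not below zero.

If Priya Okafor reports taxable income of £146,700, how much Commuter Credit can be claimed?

Commuter Credit: income exceeds £25,900 by £120,800, which is 41 full-or-partial £3,000 increments; reduction = 41 × £30 = £1,230, leaving £690.

£690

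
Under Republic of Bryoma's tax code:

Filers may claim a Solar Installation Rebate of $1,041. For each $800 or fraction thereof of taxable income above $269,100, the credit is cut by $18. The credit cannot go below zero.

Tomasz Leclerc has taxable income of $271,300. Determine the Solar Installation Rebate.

$987

Solar Installation Rebate: income exceeds $269,100 by $2,200, which is 3 full-or-partial $800 increments; reduction = 3 × $18 = $54, leaving $987.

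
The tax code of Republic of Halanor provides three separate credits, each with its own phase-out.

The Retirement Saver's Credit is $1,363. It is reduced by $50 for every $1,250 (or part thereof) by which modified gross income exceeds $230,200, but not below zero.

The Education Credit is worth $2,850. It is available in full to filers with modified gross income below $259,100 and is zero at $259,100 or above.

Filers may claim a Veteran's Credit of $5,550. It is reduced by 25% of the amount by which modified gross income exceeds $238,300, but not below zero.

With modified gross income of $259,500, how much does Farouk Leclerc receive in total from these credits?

$413

Retirement Saver's Credit: income exceeds $230,200 by $29,300, which is 24 full-or-partial $1,250 increments; reduction = 24 × $50 = $1,200, leaving $163.
Education Credit: $259,500 meets or exceeds the $259,100 cutoff, so the credit is $0.
Veteran's Credit: 25% of the $21,200 excess over $238,300 is $5,300; credit = $5,550 − $5,300 = $250.
Total: $163 + $0 + $250 = $413.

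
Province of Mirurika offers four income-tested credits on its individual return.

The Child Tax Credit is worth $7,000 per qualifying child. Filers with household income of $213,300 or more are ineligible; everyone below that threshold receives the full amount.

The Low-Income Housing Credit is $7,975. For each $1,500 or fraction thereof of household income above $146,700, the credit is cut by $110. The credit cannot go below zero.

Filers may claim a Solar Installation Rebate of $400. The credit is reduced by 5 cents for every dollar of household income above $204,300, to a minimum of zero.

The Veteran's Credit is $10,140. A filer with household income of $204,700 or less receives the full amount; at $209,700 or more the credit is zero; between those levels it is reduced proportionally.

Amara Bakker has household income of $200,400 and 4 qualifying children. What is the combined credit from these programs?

Child Tax Credit: base = 4 × $7,000 = $28,000. $200,400 is below the $213,300 cutoff, so the full $28,000 applies.
Low-Income Housing Credit: income exceeds $146,700 by $53,700, which is 36 full-or-partial $1,500 increments; reduction = 36 × $110 = $3,960, leaving $4,015.
Solar Installation Rebate: $200,400 is at or below the $204,300 threshold, so the full $400 applies.
Veteran's Credit: $200,400 is at or below the $204,700 threshold, so the full $10,140 applies.
Total: $28,000 + $4,015 + $400 + $10,140 = $42,555.

$42,555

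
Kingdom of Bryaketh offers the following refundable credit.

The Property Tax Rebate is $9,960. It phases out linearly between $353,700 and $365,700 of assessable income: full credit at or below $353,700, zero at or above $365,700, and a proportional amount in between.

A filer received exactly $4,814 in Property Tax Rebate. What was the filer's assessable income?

$4,814 is 4,814/9,960 of the full $9,960, so 5,146/9,960 of the $12,000 range has been used: income = $353,700 + $12,000 × 5,146/9,960 = $359,900.

$359,900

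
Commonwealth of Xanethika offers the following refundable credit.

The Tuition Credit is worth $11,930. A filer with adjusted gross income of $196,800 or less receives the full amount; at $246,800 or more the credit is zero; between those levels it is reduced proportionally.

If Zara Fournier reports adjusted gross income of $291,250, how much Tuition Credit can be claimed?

Tuition Credit: $291,250 is at or above $246,800, so the credit is $0.

$0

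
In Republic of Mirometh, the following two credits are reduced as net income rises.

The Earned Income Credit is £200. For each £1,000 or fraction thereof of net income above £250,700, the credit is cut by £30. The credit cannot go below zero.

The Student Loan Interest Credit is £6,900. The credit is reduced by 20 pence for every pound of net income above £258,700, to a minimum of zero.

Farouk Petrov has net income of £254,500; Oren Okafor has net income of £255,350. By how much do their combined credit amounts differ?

£30

Farouk (£254,500): Earned Income Credit: income exceeds £250,700 by £3,800, which is 4 full-or-partial £1,000 increments; reduction = 4 × £30 = £120, leaving £80. Student Loan Interest Credit: £254,500 is at or below the £258,700 threshold, so the full £6,900 applies. total £80 + £6,900 = £6,980
Oren (£255,350): Earned Income Credit: income exceeds £250,700 by £4,650, which is 5 full-or-partial £1,000 increments; reduction = 5 × £30 = £150, leaving £50. Student Loan Interest Credit: £255,350 is at or below the £258,700 threshold, so the full £6,900 applies. total £50 + £6,900 = £6,950
Difference: |£6,980 − £6,950| = £30.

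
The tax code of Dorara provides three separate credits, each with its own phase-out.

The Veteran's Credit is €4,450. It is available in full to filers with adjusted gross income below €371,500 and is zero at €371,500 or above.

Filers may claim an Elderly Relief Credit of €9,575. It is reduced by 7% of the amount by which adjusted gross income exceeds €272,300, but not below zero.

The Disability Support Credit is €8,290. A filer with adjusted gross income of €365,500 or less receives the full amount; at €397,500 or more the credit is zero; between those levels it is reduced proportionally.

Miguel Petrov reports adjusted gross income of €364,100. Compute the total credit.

€15,889

Veteran's Credit: €364,100 is below the €371,500 cutoff, so the full €4,450 applies.
Elderly Relief Credit: 7% of the €91,800 excess over €272,300 is €6,426; credit = €9,575 − €6,426 = €3,149.
Disability Support Credit: €364,100 is at or below the €365,500 threshold, so the full €8,290 applies.
Total: €4,450 + €3,149 + €8,290 = €15,889.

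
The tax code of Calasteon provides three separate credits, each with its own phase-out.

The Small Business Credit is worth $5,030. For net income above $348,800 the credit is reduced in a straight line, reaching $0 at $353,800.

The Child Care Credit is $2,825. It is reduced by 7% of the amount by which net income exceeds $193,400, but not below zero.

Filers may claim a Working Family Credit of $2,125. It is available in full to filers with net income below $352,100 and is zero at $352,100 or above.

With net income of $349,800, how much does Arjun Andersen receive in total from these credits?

Small Business Credit: $349,800 is $1,000 into a $5,000 phase-out range, leaving 4,000/5,000 of the credit: $5,030 × 4,000/5,000 = $4,024.
Child Care Credit: 7% of the $156,400 excess over $193,400 is $10,948 ≥ base, so the credit is $0.
Working Family Credit: $349,800 is below the $352,100 cutoff, so the full $2,125 applies.
Total: $4,024 + $0 + $2,125 = $6,149.

$6,149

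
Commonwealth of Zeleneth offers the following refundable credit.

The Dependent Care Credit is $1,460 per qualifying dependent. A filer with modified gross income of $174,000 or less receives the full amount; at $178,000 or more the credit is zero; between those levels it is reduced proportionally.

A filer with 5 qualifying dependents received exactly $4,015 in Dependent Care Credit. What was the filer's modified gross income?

$175,800

Full credit = 5 × $1,460 = $7,300.
$4,015 is 4,015/7,300 of the full $7,300, so 3,285/7,300 of the $4,000 range has been used: income = $174,000 + $4,000 × 3,285/7,300 = $175,800.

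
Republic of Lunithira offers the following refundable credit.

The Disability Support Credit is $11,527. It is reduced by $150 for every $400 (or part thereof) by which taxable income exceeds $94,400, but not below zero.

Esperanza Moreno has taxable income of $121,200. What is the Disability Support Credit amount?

$1,477

Disability Support Credit: income exceeds $94,400 by $26,800, which is 67 full-or-partial $400 increments; reduction = 67 × $150 = $10,050, leaving $1,477.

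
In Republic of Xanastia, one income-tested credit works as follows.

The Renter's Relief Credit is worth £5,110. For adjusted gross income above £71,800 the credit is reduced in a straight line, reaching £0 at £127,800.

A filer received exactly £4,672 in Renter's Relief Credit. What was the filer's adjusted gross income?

£76,600

£4,672 is 4,672/5,110 of the full £5,110, so 438/5,110 of the £56,000 range has been used: income = £71,800 + £56,000 × 438/5,110 = £76,600.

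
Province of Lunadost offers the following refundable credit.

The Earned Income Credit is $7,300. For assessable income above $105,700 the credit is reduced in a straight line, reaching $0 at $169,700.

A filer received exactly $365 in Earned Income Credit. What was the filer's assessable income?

$365 is 365/7,300 of the full $7,300, so 6,935/7,300 of the $64,000 range has been used: income = $105,700 + $64,000 × 6,935/7,300 = $166,500.

$166,500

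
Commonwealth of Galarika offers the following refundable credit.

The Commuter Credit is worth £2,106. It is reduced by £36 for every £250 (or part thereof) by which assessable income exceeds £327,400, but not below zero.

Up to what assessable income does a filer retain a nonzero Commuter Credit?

After 58 increments the reduction is 58 × £36 = £2,088, leaving £18; one more increment wipes it out. Increment 58 ends at excess 58 × £250 = £14,500, so the highest qualifying income is £327,400 + £14,500 = £341,900.

£341,900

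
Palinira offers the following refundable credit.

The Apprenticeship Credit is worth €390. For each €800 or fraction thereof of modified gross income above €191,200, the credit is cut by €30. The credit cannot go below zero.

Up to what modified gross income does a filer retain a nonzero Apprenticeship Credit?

After 12 increments the reduction is 12 × €30 = €360, leaving €30; one more increment wipes it out. Increment 12 ends at excess 12 × €800 = €9,600, so the highest qualifying income is €191,200 + €9,600 = €200,800.

€200,800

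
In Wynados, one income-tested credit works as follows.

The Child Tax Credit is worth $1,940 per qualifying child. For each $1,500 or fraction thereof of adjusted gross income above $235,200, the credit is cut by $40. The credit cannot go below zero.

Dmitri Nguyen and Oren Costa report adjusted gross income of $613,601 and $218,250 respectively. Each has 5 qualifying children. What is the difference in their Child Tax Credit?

Dmitri ($613,601): Child Tax Credit: base = 5 × $1,940 = $9,700. income exceeds $235,200 by $378,401 → 253 increments × $40 = $10,120 ≥ base, so the credit is $0.
Oren ($218,250): Child Tax Credit: base = 5 × $1,940 = $9,700. $218,250 is at or below the $235,200 threshold, so the full $9,700 applies.
Difference: |$0 − $9,700| = $9,700.

$9,700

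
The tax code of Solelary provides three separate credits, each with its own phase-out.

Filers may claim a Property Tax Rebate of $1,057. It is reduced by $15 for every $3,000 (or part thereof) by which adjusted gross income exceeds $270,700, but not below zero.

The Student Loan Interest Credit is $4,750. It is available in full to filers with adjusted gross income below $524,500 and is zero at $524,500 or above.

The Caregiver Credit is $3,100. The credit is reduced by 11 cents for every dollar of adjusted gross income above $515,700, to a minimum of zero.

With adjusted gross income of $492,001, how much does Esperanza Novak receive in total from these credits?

Property Tax Rebate: income exceeds $270,700 by $221,301 → 74 increments × $15 = $1,110 ≥ base, so the credit is $0.
Student Loan Interest Credit: $492,001 is below the $524,500 cutoff, so the full $4,750 applies.
Caregiver Credit: $492,001 is at or below the $515,700 threshold, so the full $3,100 applies.
Total: $0 + $4,750 + $3,100 = $7,850.

$7,850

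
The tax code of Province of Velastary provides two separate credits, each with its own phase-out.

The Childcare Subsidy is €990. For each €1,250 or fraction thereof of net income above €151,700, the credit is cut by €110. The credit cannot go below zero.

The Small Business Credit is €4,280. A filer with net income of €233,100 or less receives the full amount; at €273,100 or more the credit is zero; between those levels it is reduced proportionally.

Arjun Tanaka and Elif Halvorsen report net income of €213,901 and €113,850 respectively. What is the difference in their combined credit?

€990

Arjun (€213,901): Childcare Subsidy: income exceeds €151,700 by €62,201 → 50 increments × €110 = €5,500 ≥ base, so the credit is €0. Small Business Credit: €213,901 is at or below the €233,100 threshold, so the full €4,280 applies. total €0 + €4,280 = €4,280
Elif (€113,850): Childcare Subsidy: €113,850 is at or below the €151,700 threshold, so the full €990 applies. Small Business Credit: €113,850 is at or below the €233,100 threshold, so the full €4,280 applies. total €990 + €4,280 = €5,270
Difference: |€4,280 − €5,270| = €990.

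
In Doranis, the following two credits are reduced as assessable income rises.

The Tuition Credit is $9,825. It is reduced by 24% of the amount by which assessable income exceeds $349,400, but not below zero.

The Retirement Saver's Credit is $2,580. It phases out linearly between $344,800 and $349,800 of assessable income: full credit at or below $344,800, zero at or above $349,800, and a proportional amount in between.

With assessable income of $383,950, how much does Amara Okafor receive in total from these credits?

Tuition Credit: 24% of the $34,550 excess over $349,400 is $8,292; credit = $9,825 − $8,292 = $1,533.
Retirement Saver's Credit: $383,950 is at or above $349,800, so the credit is $0.
Total: $1,533 + $0 = $1,533.

$1,533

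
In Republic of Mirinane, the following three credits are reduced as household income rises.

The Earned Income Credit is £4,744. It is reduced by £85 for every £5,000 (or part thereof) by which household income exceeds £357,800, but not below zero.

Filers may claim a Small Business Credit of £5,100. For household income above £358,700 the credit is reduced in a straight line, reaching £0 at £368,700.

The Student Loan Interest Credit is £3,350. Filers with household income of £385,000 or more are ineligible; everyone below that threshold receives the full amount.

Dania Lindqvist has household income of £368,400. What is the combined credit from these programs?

£7,992

Earned Income Credit: income exceeds £357,800 by £10,600, which is 3 full-or-partial £5,000 increments; reduction = 3 × £85 = £255, leaving £4,489.
Small Business Credit: £368,400 is £9,700 into a £10,000 phase-out range, leaving 300/10,000 of the credit: £5,100 × 300/10,000 = £153.
Student Loan Interest Credit: £368,400 is below the £385,000 cutoff, so the full £3,350 applies.
Total: £4,489 + £153 + £3,350 = £7,992.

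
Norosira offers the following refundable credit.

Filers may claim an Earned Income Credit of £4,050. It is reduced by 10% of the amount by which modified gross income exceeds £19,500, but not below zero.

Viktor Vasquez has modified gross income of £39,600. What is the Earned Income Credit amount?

Earned Income Credit: 10% of the £20,100 excess over £19,500 is £2,010; credit = £4,050 − £2,010 = £2,040.

£2,040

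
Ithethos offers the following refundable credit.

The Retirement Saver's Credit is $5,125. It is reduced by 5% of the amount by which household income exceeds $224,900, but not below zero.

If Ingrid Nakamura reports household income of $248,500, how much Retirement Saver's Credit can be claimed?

$3,945

Retirement Saver's Credit: 5% of the $23,600 excess over $224,900 is $1,180; credit = $5,125 − $1,180 = $3,945.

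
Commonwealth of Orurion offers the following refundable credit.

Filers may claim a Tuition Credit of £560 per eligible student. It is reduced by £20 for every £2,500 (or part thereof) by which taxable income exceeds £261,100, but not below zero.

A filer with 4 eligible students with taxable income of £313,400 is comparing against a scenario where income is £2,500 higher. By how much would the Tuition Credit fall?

At £313,400 — base = 4 × £560 = £2,240. income exceeds £261,100 by £52,300, which is 21 full-or-partial £2,500 increments; reduction = 21 × £20 = £420, leaving £1,820.
At £315,900 — base = 4 × £560 = £2,240. income exceeds £261,100 by £54,800, which is 22 full-or-partial £2,500 increments; reduction = 22 × £20 = £440, leaving £1,800.
Lost: £1,820 − £1,800 = £20.

£20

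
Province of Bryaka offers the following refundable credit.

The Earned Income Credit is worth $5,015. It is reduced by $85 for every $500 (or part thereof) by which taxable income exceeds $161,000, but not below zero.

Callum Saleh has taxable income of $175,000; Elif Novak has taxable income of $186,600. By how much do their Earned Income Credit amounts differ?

$2,040

Callum ($175,000): Earned Income Credit: income exceeds $161,000 by $14,000, which is 28 full-or-partial $500 increments; reduction = 28 × $85 = $2,380, leaving $2,635.
Elif ($186,600): Earned Income Credit: income exceeds $161,000 by $25,600, which is 52 full-or-partial $500 increments; reduction = 52 × $85 = $4,420, leaving $595.
Difference: |$2,635 − $595| = $2,040.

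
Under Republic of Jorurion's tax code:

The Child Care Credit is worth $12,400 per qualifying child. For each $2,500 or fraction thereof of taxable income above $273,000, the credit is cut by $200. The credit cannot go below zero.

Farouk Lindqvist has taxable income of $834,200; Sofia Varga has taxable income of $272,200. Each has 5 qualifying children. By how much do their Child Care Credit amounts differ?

$45,000

Farouk ($834,200): Child Care Credit: base = 5 × $12,400 = $62,000. income exceeds $273,000 by $561,200, which is 225 full-or-partial $2,500 increments; reduction = 225 × $200 = $45,000, leaving $17,000.
Sofia ($272,200): Child Care Credit: base = 5 × $12,400 = $62,000. $272,200 is at or below the $273,000 threshold, so the full $62,000 applies.
Difference: |$17,000 − $62,000| = $45,000.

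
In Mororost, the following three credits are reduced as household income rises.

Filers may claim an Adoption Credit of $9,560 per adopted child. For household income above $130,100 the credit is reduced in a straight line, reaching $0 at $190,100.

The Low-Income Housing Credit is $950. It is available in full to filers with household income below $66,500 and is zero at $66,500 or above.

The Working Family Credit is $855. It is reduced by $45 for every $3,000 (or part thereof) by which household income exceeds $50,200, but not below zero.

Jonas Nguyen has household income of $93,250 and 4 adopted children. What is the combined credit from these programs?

$38,420

Adoption Credit: base = 4 × $9,560 = $38,240. $93,250 is at or below the $130,100 threshold, so the full $38,240 applies.
Low-Income Housing Credit: $93,250 meets or exceeds the $66,500 cutoff, so the credit is $0.
Working Family Credit: income exceeds $50,200 by $43,050, which is 15 full-or-partial $3,000 increments; reduction = 15 × $45 = $675, leaving $180.
Total: $38,240 + $0 + $180 = $38,420.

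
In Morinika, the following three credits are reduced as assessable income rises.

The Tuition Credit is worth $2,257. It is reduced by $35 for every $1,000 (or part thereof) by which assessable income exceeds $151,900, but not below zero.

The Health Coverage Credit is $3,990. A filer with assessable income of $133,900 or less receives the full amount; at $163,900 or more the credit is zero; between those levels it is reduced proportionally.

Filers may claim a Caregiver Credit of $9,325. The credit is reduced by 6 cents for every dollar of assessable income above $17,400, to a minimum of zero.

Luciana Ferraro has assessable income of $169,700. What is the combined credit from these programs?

Tuition Credit: income exceeds $151,900 by $17,800, which is 18 full-or-partial $1,000 increments; reduction = 18 × $35 = $630, leaving $1,627.
Health Coverage Credit: $169,700 is at or above $163,900, so the credit is $0.
Caregiver Credit: 6% of the $152,300 excess over $17,400 is $9,138; credit = $9,325 − $9,138 = $187.
Total: $1,627 + $0 + $187 = $1,814.

$1,814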